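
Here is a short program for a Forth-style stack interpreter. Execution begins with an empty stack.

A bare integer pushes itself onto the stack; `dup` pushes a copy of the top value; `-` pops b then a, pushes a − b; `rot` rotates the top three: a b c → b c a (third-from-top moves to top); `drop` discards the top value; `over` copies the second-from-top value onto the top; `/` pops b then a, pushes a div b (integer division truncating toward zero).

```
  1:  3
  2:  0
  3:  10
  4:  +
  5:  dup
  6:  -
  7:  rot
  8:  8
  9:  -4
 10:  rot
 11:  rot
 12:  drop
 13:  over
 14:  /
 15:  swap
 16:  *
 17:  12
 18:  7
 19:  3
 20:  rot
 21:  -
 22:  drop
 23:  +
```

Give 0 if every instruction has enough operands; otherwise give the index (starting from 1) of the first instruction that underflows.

3    [3]
0    [3, 0]
10   [3, 0, 10]
+    [3, 10]
dup  [3, 10, 10]
-    [3, 0]
rot  — needs 3 operands, stack has 2 → underflow

7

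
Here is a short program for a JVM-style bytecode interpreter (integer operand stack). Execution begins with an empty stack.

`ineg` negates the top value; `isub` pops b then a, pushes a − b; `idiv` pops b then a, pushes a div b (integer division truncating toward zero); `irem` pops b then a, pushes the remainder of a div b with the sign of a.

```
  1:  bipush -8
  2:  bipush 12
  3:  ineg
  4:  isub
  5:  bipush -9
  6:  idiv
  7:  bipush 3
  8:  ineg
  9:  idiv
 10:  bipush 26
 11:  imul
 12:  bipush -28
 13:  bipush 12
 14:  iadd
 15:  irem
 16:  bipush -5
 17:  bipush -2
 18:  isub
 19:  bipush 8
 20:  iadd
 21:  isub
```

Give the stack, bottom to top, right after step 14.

[0, -16]

bipush -8   [-8]
bipush 12   [-8, 12]
ineg        [-8, -12]
isub        [4]
bipush -9   [4, -9]
idiv        [0]
bipush 3    [0, 3]
ineg        [0, -3]
idiv        [0]
bipush 26   [0, 26]
imul        [0]
bipush -28  [0, -28]
bipush 12   [0, -28, 12]
iadd        [0, -16]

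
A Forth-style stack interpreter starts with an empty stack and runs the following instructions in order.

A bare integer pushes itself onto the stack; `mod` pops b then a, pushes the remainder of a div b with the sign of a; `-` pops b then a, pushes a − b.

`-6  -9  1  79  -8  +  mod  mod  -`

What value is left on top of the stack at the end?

-6

-6  → [-6]
-9  → [-6, -9]
1   → [-6, -9, 1]
79  → [-6, -9, 1, 79]
-8  → [-6, -9, 1, 79, -8]
+   → [-6, -9, 1, 71]
mod → [-6, -9, 1]
mod → [-6, 0]
-   → [-6]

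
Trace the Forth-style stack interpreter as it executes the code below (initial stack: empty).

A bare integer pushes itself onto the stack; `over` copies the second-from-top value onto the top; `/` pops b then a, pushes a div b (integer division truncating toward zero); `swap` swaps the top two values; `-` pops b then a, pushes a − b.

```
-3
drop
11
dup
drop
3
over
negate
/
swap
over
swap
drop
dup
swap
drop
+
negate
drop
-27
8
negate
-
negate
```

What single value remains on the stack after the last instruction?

-3     -> -3
drop   -> (empty)
11     -> 11
dup    -> 11 11
drop   -> 11
3      -> 11 3
over   -> 11 3 11
negate -> 11 3 -11
/      -> 11 0
swap   -> 0 11
over   -> 0 11 0
swap   -> 0 0 11
drop   -> 0 0
dup    -> 0 0 0
swap   -> 0 0 0
drop   -> 0 0
+      -> 0
negate -> 0
drop   -> (empty)
-27    -> -27
8      -> -27 8
negate -> -27 -8
-      -> -19
negate -> 19

19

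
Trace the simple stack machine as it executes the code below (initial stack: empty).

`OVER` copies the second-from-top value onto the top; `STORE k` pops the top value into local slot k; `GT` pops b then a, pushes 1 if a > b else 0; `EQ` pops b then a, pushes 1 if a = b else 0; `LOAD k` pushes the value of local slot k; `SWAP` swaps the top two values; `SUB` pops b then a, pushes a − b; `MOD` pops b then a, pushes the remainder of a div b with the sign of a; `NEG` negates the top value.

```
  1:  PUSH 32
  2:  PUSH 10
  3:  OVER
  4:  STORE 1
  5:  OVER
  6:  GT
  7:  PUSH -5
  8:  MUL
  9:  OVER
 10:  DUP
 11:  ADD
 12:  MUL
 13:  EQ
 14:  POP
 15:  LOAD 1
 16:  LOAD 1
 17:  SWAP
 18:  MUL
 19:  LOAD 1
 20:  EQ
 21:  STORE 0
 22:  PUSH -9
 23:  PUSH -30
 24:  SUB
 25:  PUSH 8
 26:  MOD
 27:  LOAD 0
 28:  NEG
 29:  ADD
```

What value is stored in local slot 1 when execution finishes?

PUSH 32   [32]
PUSH 10   [32, 10]
OVER      [32, 10, 32]
STORE 1   [32, 10]
OVER      [32, 10, 32]
GT        [32, 0]
PUSH -5   [32, 0, -5]
MUL       [32, 0]
OVER      [32, 0, 32]
DUP       [32, 0, 32, 32]
ADD       [32, 0, 64]
MUL       [32, 0]
EQ        [0]
POP       []
LOAD 1    [32]
LOAD 1    [32, 32]
SWAP      [32, 32]
MUL       [1024]
LOAD 1    [1024, 32]
EQ        [0]
STORE 0   []
PUSH -9   [-9]
PUSH -30  [-9, -30]
SUB       [21]
PUSH 8    [21, 8]
MOD       [5]
LOAD 0    [5, 0]
NEG       [5, 0]
ADD       [5]

32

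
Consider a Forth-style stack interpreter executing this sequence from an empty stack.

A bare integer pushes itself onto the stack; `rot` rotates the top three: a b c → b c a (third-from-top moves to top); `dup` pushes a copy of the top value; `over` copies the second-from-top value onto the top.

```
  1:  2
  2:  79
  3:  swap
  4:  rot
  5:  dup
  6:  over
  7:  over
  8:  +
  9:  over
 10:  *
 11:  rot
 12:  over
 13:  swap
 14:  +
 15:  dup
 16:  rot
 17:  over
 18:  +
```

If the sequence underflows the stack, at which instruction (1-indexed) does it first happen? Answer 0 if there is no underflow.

4

2    : 2
79   : 2 79
swap : 79 2
rot  — needs 3 operands, stack has 2 → underflow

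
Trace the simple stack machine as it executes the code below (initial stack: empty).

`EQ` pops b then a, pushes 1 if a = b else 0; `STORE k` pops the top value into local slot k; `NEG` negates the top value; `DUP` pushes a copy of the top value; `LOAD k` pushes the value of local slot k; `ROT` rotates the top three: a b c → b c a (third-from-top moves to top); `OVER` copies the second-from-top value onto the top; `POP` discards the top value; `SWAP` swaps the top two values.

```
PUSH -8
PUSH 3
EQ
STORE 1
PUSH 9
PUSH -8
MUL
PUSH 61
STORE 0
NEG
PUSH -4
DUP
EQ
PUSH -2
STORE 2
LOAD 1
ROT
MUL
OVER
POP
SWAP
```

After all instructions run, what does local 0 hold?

PUSH -8 -> [-8]
PUSH 3  -> [-8, 3]
EQ      -> [0]
STORE 1 -> []
PUSH 9  -> [9]
PUSH -8 -> [9, -8]
MUL     -> [-72]
PUSH 61 -> [-72, 61]
STORE 0 -> [-72]
NEG     -> [72]
PUSH -4 -> [72, -4]
DUP     -> [72, -4, -4]
EQ      -> [72, 1]
PUSH -2 -> [72, 1, -2]
STORE 2 -> [72, 1]
LOAD 1  -> [72, 1, 0]
ROT     -> [1, 0, 72]
MUL     -> [1, 0]
OVER    -> [1, 0, 1]
POP     -> [1, 0]
SWAP    -> [0, 1]

61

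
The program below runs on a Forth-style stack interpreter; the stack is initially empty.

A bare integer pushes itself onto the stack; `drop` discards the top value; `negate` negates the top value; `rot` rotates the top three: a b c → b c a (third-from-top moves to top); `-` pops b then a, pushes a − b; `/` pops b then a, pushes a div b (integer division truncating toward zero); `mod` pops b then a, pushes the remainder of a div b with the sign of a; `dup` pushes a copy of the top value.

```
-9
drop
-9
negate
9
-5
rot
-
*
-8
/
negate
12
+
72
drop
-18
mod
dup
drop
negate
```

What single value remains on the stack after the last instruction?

-9     -> [-9]
drop   -> []
-9     -> [-9]
negate -> [9]
9      -> [9, 9]
-5     -> [9, 9, -5]
rot    -> [9, -5, 9]
-      -> [9, -14]
*      -> [-126]
-8     -> [-126, -8]
/      -> [15]
negate -> [-15]
12     -> [-15, 12]
+      -> [-3]
72     -> [-3, 72]
drop   -> [-3]
-18    -> [-3, -18]
mod    -> [-3]
dup    -> [-3, -3]
drop   -> [-3]
negate -> [3]

3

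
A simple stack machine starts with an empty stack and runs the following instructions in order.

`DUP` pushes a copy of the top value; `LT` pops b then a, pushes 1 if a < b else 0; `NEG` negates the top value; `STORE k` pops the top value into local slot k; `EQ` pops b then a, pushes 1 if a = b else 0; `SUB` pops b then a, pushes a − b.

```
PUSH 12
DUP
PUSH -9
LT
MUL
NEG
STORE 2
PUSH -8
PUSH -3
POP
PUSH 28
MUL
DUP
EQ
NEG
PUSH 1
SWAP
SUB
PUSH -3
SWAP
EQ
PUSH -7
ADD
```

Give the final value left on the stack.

PUSH 12  12
DUP      12 12
PUSH -9  12 12 -9
LT       12 0
MUL      0
NEG      0
STORE 2  (empty)
PUSH -8  -8
PUSH -3  -8 -3
POP      -8
PUSH 28  -8 28
MUL      -224
DUP      -224 -224
EQ       1
NEG      -1
PUSH 1   -1 1
SWAP     1 -1
SUB      2
PUSH -3  2 -3
SWAP     -3 2
EQ       0
PUSH -7  0 -7
ADD      -7

-7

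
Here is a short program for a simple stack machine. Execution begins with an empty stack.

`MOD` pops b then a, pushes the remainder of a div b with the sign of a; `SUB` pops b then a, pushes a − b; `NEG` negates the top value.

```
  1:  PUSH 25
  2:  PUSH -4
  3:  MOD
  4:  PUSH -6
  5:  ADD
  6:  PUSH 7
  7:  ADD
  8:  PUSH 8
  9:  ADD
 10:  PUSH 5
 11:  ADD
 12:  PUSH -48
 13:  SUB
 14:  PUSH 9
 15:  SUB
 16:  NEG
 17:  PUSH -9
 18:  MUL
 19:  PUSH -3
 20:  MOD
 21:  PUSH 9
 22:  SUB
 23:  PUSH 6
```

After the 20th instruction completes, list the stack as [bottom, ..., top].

[0]

PUSH 25  → 25
PUSH -4  → 25 -4
MOD      → 1
PUSH -6  → 1 -6
ADD      → -5
PUSH 7   → -5 7
ADD      → 2
PUSH 8   → 2 8
ADD      → 10
PUSH 5   → 10 5
ADD      → 15
PUSH -48 → 15 -48
SUB      → 63
PUSH 9   → 63 9
SUB      → 54
NEG      → -54
PUSH -9  → -54 -9
MUL      → 486
PUSH -3  → 486 -3
MOD      → 0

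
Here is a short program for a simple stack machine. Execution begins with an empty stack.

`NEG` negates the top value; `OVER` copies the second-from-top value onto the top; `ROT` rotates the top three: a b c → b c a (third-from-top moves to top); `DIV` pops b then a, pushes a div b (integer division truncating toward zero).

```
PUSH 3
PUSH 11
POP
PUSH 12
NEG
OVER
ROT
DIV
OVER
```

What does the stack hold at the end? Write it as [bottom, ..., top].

PUSH 3  -> 3
PUSH 11 -> 3 11
POP     -> 3
PUSH 12 -> 3 12
NEG     -> 3 -12
OVER    -> 3 -12 3
ROT     -> -12 3 3
DIV     -> -12 1
OVER    -> -12 1 -12

[-12, 1, -12]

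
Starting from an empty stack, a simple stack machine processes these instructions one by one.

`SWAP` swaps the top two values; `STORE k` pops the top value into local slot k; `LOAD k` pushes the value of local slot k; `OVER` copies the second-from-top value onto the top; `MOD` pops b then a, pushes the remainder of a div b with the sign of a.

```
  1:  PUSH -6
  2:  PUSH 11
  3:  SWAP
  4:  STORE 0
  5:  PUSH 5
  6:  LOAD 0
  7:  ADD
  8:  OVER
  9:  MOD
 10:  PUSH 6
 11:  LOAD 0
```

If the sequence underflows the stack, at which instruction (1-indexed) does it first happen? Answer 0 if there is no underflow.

PUSH -6  [-6]
PUSH 11  [-6, 11]
SWAP     [11, -6]
STORE 0  [11]
PUSH 5   [11, 5]
LOAD 0   [11, 5, -6]
ADD      [11, -1]
OVER     [11, -1, 11]
MOD      [11, -1]
PUSH 6   [11, -1, 6]
LOAD 0   [11, -1, 6, -6]

0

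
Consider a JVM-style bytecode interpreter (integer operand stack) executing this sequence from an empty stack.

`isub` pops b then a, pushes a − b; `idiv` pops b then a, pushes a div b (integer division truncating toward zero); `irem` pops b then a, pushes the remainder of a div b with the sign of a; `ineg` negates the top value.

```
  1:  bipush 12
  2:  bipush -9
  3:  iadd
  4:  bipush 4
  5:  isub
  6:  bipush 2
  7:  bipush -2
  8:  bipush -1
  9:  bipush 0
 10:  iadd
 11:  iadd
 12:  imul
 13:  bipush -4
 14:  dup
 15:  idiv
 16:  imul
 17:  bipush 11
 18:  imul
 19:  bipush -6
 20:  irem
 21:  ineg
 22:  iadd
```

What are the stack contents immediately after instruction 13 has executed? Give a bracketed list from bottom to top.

[-1, -6, -4]

bipush 12 -> [12]
bipush -9 -> [12, -9]
iadd      -> [3]
bipush 4  -> [3, 4]
isub      -> [-1]
bipush 2  -> [-1, 2]
bipush -2 -> [-1, 2, -2]
bipush -1 -> [-1, 2, -2, -1]
bipush 0  -> [-1, 2, -2, -1, 0]
iadd      -> [-1, 2, -2, -1]
iadd      -> [-1, 2, -3]
imul      -> [-1, -6]
bipush -4 -> [-1, -6, -4]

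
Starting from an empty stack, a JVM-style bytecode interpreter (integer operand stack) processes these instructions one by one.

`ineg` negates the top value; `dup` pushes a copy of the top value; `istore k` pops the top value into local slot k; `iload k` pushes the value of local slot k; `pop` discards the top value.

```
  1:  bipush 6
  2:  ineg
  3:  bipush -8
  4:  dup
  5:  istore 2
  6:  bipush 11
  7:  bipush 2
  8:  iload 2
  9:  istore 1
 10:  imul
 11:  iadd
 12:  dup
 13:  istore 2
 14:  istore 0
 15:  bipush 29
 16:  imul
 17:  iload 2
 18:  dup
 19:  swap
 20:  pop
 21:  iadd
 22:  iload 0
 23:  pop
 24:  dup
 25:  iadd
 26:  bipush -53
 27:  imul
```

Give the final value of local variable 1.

bipush 6   : [6]
ineg       : [-6]
bipush -8  : [-6, -8]
dup        : [-6, -8, -8]
istore 2   : [-6, -8]
bipush 11  : [-6, -8, 11]
bipush 2   : [-6, -8, 11, 2]
iload 2    : [-6, -8, 11, 2, -8]
istore 1   : [-6, -8, 11, 2]
imul       : [-6, -8, 22]
iadd       : [-6, 14]
dup        : [-6, 14, 14]
istore 2   : [-6, 14]
istore 0   : [-6]
bipush 29  : [-6, 29]
imul       : [-174]
iload 2    : [-174, 14]
dup        : [-174, 14, 14]
swap       : [-174, 14, 14]
pop        : [-174, 14]
iadd       : [-160]
iload 0    : [-160, 14]
pop        : [-160]
dup        : [-160, -160]
iadd       : [-320]
bipush -53 : [-320, -53]
imul       : [16960]

-8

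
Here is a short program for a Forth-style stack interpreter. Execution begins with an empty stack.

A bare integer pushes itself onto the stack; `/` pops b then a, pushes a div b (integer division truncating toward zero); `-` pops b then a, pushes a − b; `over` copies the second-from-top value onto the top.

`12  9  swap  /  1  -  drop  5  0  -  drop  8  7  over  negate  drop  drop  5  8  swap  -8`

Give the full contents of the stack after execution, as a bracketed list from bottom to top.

[8, 8, 5, -8]

12     -> 12
9      -> 12 9
swap   -> 9 12
/      -> 0
1      -> 0 1
-      -> -1
drop   -> (empty)
5      -> 5
0      -> 5 0
-      -> 5
drop   -> (empty)
8      -> 8
7      -> 8 7
over   -> 8 7 8
negate -> 8 7 -8
drop   -> 8 7
drop   -> 8
5      -> 8 5
8      -> 8 5 8
swap   -> 8 8 5
-8     -> 8 8 5 -8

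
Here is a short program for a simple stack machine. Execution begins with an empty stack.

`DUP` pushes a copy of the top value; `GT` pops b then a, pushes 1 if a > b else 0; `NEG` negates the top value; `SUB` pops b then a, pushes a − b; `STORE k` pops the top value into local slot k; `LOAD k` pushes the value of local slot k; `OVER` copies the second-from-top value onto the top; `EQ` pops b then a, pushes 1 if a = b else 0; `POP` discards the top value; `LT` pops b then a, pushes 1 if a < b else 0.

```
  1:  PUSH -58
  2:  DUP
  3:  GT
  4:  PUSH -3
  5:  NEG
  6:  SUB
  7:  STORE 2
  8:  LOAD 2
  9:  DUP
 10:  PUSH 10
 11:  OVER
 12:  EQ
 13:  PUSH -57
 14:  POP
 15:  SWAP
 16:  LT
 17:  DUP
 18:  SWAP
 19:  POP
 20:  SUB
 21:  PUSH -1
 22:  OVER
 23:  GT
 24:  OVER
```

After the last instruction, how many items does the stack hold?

PUSH -58 : -58
DUP      : -58 -58
GT       : 0
PUSH -3  : 0 -3
NEG      : 0 3
SUB      : -3
STORE 2  : (empty)
LOAD 2   : -3
DUP      : -3 -3
PUSH 10  : -3 -3 10
OVER     : -3 -3 10 -3
EQ       : -3 -3 0
PUSH -57 : -3 -3 0 -57
POP      : -3 -3 0
SWAP     : -3 0 -3
LT       : -3 0
DUP      : -3 0 0
SWAP     : -3 0 0
POP      : -3 0
SUB      : -3
PUSH -1  : -3 -1
OVER     : -3 -1 -3
GT       : -3 1
OVER     : -3 1 -3

3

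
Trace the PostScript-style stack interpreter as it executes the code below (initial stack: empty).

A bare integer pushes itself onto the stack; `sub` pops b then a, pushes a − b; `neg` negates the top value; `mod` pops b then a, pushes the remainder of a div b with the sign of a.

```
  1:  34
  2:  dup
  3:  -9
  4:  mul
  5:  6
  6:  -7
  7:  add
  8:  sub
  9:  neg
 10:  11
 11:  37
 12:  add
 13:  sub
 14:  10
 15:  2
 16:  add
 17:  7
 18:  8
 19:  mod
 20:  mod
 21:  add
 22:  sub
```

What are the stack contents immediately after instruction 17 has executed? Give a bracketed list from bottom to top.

34  : 34
dup : 34 34
-9  : 34 34 -9
mul : 34 -306
6   : 34 -306 6
-7  : 34 -306 6 -7
add : 34 -306 -1
sub : 34 -305
neg : 34 305
11  : 34 305 11
37  : 34 305 11 37
add : 34 305 48
sub : 34 257
10  : 34 257 10
2   : 34 257 10 2
add : 34 257 12
7   : 34 257 12 7

[34, 257, 12, 7]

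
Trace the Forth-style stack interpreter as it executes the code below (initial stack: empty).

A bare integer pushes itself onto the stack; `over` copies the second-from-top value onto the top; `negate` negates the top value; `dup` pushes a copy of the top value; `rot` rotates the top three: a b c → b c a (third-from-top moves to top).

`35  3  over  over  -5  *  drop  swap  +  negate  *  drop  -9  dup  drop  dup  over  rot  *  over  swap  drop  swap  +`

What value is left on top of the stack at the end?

35     -> [35]
3      -> [35, 3]
over   -> [35, 3, 35]
over   -> [35, 3, 35, 3]
-5     -> [35, 3, 35, 3, -5]
*      -> [35, 3, 35, -15]
drop   -> [35, 3, 35]
swap   -> [35, 35, 3]
+      -> [35, 38]
negate -> [35, -38]
*      -> [-1330]
drop   -> []
-9     -> [-9]
dup    -> [-9, -9]
drop   -> [-9]
dup    -> [-9, -9]
over   -> [-9, -9, -9]
rot    -> [-9, -9, -9]
*      -> [-9, 81]
over   -> [-9, 81, -9]
swap   -> [-9, -9, 81]
drop   -> [-9, -9]
swap   -> [-9, -9]
+      -> [-18]

-18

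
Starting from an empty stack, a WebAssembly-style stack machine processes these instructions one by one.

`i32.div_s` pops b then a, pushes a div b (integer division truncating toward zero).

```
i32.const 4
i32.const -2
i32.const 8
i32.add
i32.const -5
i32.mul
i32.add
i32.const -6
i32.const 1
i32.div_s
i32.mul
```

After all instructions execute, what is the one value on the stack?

156

i32.const 4  -> [4]
i32.const -2 -> [4, -2]
i32.const 8  -> [4, -2, 8]
i32.add      -> [4, 6]
i32.const -5 -> [4, 6, -5]
i32.mul      -> [4, -30]
i32.add      -> [-26]
i32.const -6 -> [-26, -6]
i32.const 1  -> [-26, -6, 1]
i32.div_s    -> [-26, -6]
i32.mul      -> [156]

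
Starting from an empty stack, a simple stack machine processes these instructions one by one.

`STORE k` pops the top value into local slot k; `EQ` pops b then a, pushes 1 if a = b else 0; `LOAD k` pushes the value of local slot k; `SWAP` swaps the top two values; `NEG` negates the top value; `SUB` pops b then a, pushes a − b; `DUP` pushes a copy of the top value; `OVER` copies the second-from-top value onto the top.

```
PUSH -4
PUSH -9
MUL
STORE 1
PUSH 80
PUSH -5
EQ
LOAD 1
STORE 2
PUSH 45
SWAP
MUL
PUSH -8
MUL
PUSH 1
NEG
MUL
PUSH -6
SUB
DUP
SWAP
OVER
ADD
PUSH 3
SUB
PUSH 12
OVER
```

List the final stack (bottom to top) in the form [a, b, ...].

[6, 9, 12, 9]

PUSH -4  -4
PUSH -9  -4 -9
MUL      36
STORE 1  (empty)
PUSH 80  80
PUSH -5  80 -5
EQ       0
LOAD 1   0 36
STORE 2  0
PUSH 45  0 45
SWAP     45 0
MUL      0
PUSH -8  0 -8
MUL      0
PUSH 1   0 1
NEG      0 -1
MUL      0
PUSH -6  0 -6
SUB      6
DUP      6 6
SWAP     6 6
OVER     6 6 6
ADD      6 12
PUSH 3   6 12 3
SUB      6 9
PUSH 12  6 9 12
OVER     6 9 12 9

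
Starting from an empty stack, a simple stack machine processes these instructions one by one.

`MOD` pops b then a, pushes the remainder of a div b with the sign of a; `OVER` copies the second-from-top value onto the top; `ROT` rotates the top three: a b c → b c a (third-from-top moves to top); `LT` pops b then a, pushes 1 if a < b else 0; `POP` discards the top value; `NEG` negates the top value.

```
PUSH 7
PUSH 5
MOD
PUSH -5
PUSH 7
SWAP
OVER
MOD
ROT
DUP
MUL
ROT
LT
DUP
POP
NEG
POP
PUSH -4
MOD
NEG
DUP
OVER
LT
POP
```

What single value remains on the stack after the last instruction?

1

PUSH 7  : [7]
PUSH 5  : [7, 5]
MOD     : [2]
PUSH -5 : [2, -5]
PUSH 7  : [2, -5, 7]
SWAP    : [2, 7, -5]
OVER    : [2, 7, -5, 7]
MOD     : [2, 7, -5]
ROT     : [7, -5, 2]
DUP     : [7, -5, 2, 2]
MUL     : [7, -5, 4]
ROT     : [-5, 4, 7]
LT      : [-5, 1]
DUP     : [-5, 1, 1]
POP     : [-5, 1]
NEG     : [-5, -1]
POP     : [-5]
PUSH -4 : [-5, -4]
MOD     : [-1]
NEG     : [1]
DUP     : [1, 1]
OVER    : [1, 1, 1]
LT      : [1, 0]
POP     : [1]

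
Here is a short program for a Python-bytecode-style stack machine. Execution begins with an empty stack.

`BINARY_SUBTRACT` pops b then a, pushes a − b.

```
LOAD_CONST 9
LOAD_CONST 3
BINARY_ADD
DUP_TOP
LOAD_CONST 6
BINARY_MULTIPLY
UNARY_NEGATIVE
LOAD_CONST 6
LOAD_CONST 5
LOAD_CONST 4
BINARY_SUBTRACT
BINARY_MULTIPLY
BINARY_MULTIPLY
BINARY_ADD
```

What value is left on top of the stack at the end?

-420

LOAD_CONST 9     [9]
LOAD_CONST 3     [9, 3]
BINARY_ADD       [12]
DUP_TOP          [12, 12]
LOAD_CONST 6     [12, 12, 6]
BINARY_MULTIPLY  [12, 72]
UNARY_NEGATIVE   [12, -72]
LOAD_CONST 6     [12, -72, 6]
LOAD_CONST 5     [12, -72, 6, 5]
LOAD_CONST 4     [12, -72, 6, 5, 4]
BINARY_SUBTRACT  [12, -72, 6, 1]
BINARY_MULTIPLY  [12, -72, 6]
BINARY_MULTIPLY  [12, -432]
BINARY_ADD       [-420]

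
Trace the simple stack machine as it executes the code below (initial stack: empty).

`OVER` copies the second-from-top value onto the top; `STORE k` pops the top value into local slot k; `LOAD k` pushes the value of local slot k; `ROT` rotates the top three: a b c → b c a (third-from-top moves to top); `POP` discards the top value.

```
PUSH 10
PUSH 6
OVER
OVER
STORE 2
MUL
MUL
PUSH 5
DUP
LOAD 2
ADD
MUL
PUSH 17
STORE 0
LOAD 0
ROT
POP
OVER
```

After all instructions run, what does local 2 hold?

6

PUSH 10 → [10]
PUSH 6  → [10, 6]
OVER    → [10, 6, 10]
OVER    → [10, 6, 10, 6]
STORE 2 → [10, 6, 10]
MUL     → [10, 60]
MUL     → [600]
PUSH 5  → [600, 5]
DUP     → [600, 5, 5]
LOAD 2  → [600, 5, 5, 6]
ADD     → [600, 5, 11]
MUL     → [600, 55]
PUSH 17 → [600, 55, 17]
STORE 0 → [600, 55]
LOAD 0  → [600, 55, 17]
ROT     → [55, 17, 600]
POP     → [55, 17]
OVER    → [55, 17, 55]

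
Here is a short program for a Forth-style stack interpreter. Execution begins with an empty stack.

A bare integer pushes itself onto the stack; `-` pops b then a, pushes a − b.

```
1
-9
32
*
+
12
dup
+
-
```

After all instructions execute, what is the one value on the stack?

-311

1   -> 1
-9  -> 1 -9
32  -> 1 -9 32
*   -> 1 -288
+   -> -287
12  -> -287 12
dup -> -287 12 12
+   -> -287 24
-   -> -311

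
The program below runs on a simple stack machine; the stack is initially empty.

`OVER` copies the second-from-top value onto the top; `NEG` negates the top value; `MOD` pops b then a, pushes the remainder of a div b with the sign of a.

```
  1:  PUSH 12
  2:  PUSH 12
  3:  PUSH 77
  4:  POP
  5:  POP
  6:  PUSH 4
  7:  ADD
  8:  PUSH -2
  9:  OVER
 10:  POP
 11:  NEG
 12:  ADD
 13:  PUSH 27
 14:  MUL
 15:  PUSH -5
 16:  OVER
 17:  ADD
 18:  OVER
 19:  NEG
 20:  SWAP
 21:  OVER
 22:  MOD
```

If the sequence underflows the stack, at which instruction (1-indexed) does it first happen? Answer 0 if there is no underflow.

0

PUSH 12 : 12
PUSH 12 : 12 12
PUSH 77 : 12 12 77
POP     : 12 12
POP     : 12
PUSH 4  : 12 4
ADD     : 16
PUSH -2 : 16 -2
OVER    : 16 -2 16
POP     : 16 -2
NEG     : 16 2
ADD     : 18
PUSH 27 : 18 27
MUL     : 486
PUSH -5 : 486 -5
OVER    : 486 -5 486
ADD     : 486 481
OVER    : 486 481 486
NEG     : 486 481 -486
SWAP    : 486 -486 481
OVER    : 486 -486 481 -486
MOD     : 486 -486 481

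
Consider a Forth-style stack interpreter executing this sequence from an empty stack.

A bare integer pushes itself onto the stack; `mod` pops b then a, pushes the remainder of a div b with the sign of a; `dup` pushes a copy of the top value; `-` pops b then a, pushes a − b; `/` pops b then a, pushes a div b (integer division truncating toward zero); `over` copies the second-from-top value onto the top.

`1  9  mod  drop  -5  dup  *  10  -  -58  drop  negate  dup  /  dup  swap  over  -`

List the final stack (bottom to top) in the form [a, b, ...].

1      -> 1
9      -> 1 9
mod    -> 1
drop   -> (empty)
-5     -> -5
dup    -> -5 -5
*      -> 25
10     -> 25 10
-      -> 15
-58    -> 15 -58
drop   -> 15
negate -> -15
dup    -> -15 -15
/      -> 1
dup    -> 1 1
swap   -> 1 1
over   -> 1 1 1
-      -> 1 0

[1, 0]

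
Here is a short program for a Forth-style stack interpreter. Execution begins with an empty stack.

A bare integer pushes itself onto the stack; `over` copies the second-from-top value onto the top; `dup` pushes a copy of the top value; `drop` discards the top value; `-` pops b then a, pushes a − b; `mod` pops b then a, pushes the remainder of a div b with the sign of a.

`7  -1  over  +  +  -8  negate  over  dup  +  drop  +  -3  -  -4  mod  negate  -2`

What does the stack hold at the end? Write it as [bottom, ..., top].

7      → 7
-1     → 7 -1
over   → 7 -1 7
+      → 7 6
+      → 13
-8     → 13 -8
negate → 13 8
over   → 13 8 13
dup    → 13 8 13 13
+      → 13 8 26
drop   → 13 8
+      → 21
-3     → 21 -3
-      → 24
-4     → 24 -4
mod    → 0
negate → 0
-2     → 0 -2

[0, -2]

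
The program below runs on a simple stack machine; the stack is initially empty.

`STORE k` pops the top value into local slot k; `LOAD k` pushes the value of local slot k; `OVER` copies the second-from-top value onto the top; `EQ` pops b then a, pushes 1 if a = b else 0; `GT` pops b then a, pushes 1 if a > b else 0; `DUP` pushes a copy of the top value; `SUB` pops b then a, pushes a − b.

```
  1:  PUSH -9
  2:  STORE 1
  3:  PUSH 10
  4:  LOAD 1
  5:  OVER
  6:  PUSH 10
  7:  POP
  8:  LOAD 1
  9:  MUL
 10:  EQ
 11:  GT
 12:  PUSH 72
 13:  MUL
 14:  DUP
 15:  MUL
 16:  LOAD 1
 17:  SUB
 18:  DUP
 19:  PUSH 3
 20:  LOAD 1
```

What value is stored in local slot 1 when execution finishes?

PUSH -9 : [-9]
STORE 1 : []
PUSH 10 : [10]
LOAD 1  : [10, -9]
OVER    : [10, -9, 10]
PUSH 10 : [10, -9, 10, 10]
POP     : [10, -9, 10]
LOAD 1  : [10, -9, 10, -9]
MUL     : [10, -9, -90]
EQ      : [10, 0]
GT      : [1]
PUSH 72 : [1, 72]
MUL     : [72]
DUP     : [72, 72]
MUL     : [5184]
LOAD 1  : [5184, -9]
SUB     : [5193]
DUP     : [5193, 5193]
PUSH 3  : [5193, 5193, 3]
LOAD 1  : [5193, 5193, 3, -9]

-9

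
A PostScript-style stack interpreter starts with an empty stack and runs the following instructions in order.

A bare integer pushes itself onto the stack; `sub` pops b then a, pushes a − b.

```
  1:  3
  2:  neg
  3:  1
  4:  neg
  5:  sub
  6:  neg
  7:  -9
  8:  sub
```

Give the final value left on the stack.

3   → [3]
neg → [-3]
1   → [-3, 1]
neg → [-3, -1]
sub → [-2]
neg → [2]
-9  → [2, -9]
sub → [11]

11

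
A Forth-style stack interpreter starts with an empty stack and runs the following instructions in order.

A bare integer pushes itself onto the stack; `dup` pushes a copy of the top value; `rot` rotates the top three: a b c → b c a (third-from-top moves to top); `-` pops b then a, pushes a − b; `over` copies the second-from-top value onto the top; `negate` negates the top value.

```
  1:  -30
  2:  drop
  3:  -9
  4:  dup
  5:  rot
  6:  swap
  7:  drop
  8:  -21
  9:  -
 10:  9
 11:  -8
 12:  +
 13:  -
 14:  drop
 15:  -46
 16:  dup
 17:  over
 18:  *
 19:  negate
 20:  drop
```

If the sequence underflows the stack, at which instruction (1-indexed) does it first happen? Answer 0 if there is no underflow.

5

-30  -> [-30]
drop -> []
-9   -> [-9]
dup  -> [-9, -9]
rot  — needs 3 operands, stack has 2 → underflow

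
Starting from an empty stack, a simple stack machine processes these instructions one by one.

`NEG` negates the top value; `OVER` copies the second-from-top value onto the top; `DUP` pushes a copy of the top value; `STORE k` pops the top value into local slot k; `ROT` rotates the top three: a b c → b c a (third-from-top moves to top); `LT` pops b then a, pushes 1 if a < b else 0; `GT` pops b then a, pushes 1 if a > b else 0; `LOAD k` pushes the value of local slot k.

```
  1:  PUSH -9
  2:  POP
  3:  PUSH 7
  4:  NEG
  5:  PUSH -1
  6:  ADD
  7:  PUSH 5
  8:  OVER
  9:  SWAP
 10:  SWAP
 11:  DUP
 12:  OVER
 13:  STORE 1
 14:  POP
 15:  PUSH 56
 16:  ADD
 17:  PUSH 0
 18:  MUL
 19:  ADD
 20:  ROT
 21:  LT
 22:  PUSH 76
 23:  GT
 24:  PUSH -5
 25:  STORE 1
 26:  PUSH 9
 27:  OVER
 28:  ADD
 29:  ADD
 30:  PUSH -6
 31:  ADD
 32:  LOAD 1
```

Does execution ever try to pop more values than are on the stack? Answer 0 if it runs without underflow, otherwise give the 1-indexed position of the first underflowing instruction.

PUSH -9 : [-9]
POP     : []
PUSH 7  : [7]
NEG     : [-7]
PUSH -1 : [-7, -1]
ADD     : [-8]
PUSH 5  : [-8, 5]
OVER    : [-8, 5, -8]
SWAP    : [-8, -8, 5]
SWAP    : [-8, 5, -8]
DUP     : [-8, 5, -8, -8]
OVER    : [-8, 5, -8, -8, -8]
STORE 1 : [-8, 5, -8, -8]
POP     : [-8, 5, -8]
PUSH 56 : [-8, 5, -8, 56]
ADD     : [-8, 5, 48]
PUSH 0  : [-8, 5, 48, 0]
MUL     : [-8, 5, 0]
ADD     : [-8, 5]
ROT  — needs 3 operands, stack has 2 → underflow

20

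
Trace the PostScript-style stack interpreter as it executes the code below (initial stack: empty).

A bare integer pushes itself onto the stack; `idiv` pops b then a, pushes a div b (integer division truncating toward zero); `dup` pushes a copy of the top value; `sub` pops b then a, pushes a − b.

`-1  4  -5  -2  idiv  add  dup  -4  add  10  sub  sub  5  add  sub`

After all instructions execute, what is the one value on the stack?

-20

-1   -> -1
4    -> -1 4
-5   -> -1 4 -5
-2   -> -1 4 -5 -2
idiv -> -1 4 2
add  -> -1 6
dup  -> -1 6 6
-4   -> -1 6 6 -4
add  -> -1 6 2
10   -> -1 6 2 10
sub  -> -1 6 -8
sub  -> -1 14
5    -> -1 14 5
add  -> -1 19
sub  -> -20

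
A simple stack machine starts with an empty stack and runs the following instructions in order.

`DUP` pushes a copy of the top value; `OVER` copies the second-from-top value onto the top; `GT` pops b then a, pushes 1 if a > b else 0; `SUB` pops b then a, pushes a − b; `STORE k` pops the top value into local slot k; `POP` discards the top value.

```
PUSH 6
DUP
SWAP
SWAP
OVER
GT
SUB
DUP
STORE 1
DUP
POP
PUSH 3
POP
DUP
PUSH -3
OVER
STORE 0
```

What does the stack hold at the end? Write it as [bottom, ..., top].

[6, 6, -3]

PUSH 6   [6]
DUP      [6, 6]
SWAP     [6, 6]
SWAP     [6, 6]
OVER     [6, 6, 6]
GT       [6, 0]
SUB      [6]
DUP      [6, 6]
STORE 1  [6]
DUP      [6, 6]
POP      [6]
PUSH 3   [6, 3]
POP      [6]
DUP      [6, 6]
PUSH -3  [6, 6, -3]
OVER     [6, 6, -3, 6]
STORE 0  [6, 6, -3]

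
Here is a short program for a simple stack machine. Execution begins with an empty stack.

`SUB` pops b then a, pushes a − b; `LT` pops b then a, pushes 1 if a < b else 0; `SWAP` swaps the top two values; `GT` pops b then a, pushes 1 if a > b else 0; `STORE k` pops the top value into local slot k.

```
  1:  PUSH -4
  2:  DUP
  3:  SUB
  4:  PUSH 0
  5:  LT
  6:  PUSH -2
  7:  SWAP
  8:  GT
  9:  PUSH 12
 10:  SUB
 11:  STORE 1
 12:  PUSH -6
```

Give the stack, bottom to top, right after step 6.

[0, -2]

PUSH -4  -4
DUP      -4 -4
SUB      0
PUSH 0   0 0
LT       0
PUSH -2  0 -2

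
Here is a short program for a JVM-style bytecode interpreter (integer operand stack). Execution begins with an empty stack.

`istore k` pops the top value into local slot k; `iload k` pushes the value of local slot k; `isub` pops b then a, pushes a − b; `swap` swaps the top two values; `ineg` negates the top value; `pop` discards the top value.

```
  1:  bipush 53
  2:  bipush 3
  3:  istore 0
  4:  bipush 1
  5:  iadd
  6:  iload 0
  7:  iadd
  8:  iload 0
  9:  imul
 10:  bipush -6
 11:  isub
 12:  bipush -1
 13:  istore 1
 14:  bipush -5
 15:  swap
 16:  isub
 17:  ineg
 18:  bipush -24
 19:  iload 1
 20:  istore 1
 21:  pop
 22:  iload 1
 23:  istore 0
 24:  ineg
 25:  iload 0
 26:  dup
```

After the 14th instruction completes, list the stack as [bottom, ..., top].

bipush 53  53
bipush 3   53 3
istore 0   53
bipush 1   53 1
iadd       54
iload 0    54 3
iadd       57
iload 0    57 3
imul       171
bipush -6  171 -6
isub       177
bipush -1  177 -1
istore 1   177
bipush -5  177 -5

[177, -5]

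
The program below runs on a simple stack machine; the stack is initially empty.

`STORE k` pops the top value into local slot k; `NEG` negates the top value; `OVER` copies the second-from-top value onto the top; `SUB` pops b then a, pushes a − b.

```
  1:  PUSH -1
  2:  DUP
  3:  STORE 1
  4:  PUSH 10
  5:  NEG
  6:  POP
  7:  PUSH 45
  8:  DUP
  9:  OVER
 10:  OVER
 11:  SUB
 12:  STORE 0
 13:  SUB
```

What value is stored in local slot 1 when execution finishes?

-1

PUSH -1  -1
DUP      -1 -1
STORE 1  -1
PUSH 10  -1 10
NEG      -1 -10
POP      -1
PUSH 45  -1 45
DUP      -1 45 45
OVER     -1 45 45 45
OVER     -1 45 45 45 45
SUB      -1 45 45 0
STORE 0  -1 45 45
SUB      -1 0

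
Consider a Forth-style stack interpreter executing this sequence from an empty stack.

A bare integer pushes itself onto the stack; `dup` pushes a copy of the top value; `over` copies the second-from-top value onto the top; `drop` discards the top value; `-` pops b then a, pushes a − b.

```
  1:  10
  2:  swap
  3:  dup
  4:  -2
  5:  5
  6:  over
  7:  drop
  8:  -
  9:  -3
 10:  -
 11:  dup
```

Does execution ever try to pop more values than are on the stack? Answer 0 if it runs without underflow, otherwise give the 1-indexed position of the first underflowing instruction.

2

10 → 10
swap  — needs 2 operands, stack has 1 → underflow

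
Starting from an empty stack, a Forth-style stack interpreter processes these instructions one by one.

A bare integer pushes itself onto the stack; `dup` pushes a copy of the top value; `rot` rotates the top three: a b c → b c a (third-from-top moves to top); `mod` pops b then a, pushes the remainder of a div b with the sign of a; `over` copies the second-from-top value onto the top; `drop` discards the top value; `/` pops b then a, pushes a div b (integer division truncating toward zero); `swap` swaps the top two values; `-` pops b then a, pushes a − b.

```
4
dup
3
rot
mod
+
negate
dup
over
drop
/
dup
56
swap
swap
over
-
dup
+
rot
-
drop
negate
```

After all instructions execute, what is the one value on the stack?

-1

4      → 4
dup    → 4 4
3      → 4 4 3
rot    → 4 3 4
mod    → 4 3
+      → 7
negate → -7
dup    → -7 -7
over   → -7 -7 -7
drop   → -7 -7
/      → 1
dup    → 1 1
56     → 1 1 56
swap   → 1 56 1
swap   → 1 1 56
over   → 1 1 56 1
-      → 1 1 55
dup    → 1 1 55 55
+      → 1 1 110
rot    → 1 110 1
-      → 1 109
drop   → 1
negate → -1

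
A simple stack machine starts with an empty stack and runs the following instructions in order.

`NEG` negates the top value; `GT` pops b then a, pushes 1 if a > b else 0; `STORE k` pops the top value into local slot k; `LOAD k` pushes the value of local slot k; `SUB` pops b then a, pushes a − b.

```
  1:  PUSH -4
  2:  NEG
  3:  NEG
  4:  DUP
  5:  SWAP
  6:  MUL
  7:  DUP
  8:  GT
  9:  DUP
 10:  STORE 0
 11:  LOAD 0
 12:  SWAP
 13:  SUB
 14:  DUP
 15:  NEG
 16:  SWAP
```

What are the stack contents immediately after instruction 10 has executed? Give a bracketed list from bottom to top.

[0]

PUSH -4 : [-4]
NEG     : [4]
NEG     : [-4]
DUP     : [-4, -4]
SWAP    : [-4, -4]
MUL     : [16]
DUP     : [16, 16]
GT      : [0]
DUP     : [0, 0]
STORE 0 : [0]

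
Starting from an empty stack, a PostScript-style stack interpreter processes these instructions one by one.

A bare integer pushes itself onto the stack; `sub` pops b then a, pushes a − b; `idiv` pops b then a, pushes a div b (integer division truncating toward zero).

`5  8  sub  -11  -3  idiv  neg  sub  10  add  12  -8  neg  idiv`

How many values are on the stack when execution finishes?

5    : [5]
8    : [5, 8]
sub  : [-3]
-11  : [-3, -11]
-3   : [-3, -11, -3]
idiv : [-3, 3]
neg  : [-3, -3]
sub  : [0]
10   : [0, 10]
add  : [10]
12   : [10, 12]
-8   : [10, 12, -8]
neg  : [10, 12, 8]
idiv : [10, 1]

2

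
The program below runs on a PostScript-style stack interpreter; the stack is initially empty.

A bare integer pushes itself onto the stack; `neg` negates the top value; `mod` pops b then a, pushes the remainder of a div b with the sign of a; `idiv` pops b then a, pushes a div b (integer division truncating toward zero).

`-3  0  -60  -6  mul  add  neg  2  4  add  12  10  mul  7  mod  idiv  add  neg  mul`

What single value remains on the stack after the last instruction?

-3   → [-3]
0    → [-3, 0]
-60  → [-3, 0, -60]
-6   → [-3, 0, -60, -6]
mul  → [-3, 0, 360]
add  → [-3, 360]
neg  → [-3, -360]
2    → [-3, -360, 2]
4    → [-3, -360, 2, 4]
add  → [-3, -360, 6]
12   → [-3, -360, 6, 12]
10   → [-3, -360, 6, 12, 10]
mul  → [-3, -360, 6, 120]
7    → [-3, -360, 6, 120, 7]
mod  → [-3, -360, 6, 1]
idiv → [-3, -360, 6]
add  → [-3, -354]
neg  → [-3, 354]
mul  → [-1062]

-1062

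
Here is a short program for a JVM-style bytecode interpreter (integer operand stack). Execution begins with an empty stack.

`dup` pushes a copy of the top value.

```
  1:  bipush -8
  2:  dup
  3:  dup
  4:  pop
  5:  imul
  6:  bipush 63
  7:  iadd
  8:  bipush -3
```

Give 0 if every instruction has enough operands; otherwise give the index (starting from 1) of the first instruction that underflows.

bipush -8  [-8]
dup        [-8, -8]
dup        [-8, -8, -8]
pop        [-8, -8]
imul       [64]
bipush 63  [64, 63]
iadd       [127]
bipush -3  [127, -3]

0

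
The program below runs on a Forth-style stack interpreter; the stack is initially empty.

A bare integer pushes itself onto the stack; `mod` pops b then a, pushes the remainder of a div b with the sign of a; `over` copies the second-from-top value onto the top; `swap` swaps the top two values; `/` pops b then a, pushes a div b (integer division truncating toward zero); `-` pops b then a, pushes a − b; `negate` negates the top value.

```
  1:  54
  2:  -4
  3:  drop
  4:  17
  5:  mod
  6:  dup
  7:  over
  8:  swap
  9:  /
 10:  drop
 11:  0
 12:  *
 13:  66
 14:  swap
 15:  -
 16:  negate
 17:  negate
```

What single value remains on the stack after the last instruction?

66

54     → 54
-4     → 54 -4
drop   → 54
17     → 54 17
mod    → 3
dup    → 3 3
over   → 3 3 3
swap   → 3 3 3
/      → 3 1
drop   → 3
0      → 3 0
*      → 0
66     → 0 66
swap   → 66 0
-      → 66
negate → -66
negate → 66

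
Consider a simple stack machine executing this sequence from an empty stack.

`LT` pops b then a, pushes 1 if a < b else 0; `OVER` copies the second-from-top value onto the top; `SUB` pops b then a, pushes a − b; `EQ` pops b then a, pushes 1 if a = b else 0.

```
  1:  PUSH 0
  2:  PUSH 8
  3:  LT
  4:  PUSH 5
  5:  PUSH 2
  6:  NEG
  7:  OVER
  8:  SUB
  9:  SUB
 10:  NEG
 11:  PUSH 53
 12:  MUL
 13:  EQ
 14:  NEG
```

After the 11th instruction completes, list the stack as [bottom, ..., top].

PUSH 0  → [0]
PUSH 8  → [0, 8]
LT      → [1]
PUSH 5  → [1, 5]
PUSH 2  → [1, 5, 2]
NEG     → [1, 5, -2]
OVER    → [1, 5, -2, 5]
SUB     → [1, 5, -7]
SUB     → [1, 12]
NEG     → [1, -12]
PUSH 53 → [1, -12, 53]

[1, -12, 53]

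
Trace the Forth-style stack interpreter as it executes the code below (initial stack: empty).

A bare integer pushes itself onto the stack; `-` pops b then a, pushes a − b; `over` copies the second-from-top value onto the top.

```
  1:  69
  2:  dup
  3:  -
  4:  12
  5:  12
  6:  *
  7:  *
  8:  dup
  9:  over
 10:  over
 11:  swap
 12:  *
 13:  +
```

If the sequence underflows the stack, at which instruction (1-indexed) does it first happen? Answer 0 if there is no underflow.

0

69    [69]
dup   [69, 69]
-     [0]
12    [0, 12]
12    [0, 12, 12]
*     [0, 144]
*     [0]
dup   [0, 0]
over  [0, 0, 0]
over  [0, 0, 0, 0]
swap  [0, 0, 0, 0]
*     [0, 0, 0]
+     [0, 0]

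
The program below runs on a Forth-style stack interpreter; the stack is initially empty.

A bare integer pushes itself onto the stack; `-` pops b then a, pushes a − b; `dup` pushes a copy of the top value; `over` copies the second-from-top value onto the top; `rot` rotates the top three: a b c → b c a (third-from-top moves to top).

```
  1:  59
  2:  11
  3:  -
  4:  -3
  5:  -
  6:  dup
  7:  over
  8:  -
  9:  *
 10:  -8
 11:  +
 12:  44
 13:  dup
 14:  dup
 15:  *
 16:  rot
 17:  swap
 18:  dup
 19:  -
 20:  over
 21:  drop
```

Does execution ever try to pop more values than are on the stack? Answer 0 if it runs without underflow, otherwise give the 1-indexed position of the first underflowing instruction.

59   -> 59
11   -> 59 11
-    -> 48
-3   -> 48 -3
-    -> 51
dup  -> 51 51
over -> 51 51 51
-    -> 51 0
*    -> 0
-8   -> 0 -8
+    -> -8
44   -> -8 44
dup  -> -8 44 44
dup  -> -8 44 44 44
*    -> -8 44 1936
rot  -> 44 1936 -8
swap -> 44 -8 1936
dup  -> 44 -8 1936 1936
-    -> 44 -8 0
over -> 44 -8 0 -8
drop -> 44 -8 0

0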